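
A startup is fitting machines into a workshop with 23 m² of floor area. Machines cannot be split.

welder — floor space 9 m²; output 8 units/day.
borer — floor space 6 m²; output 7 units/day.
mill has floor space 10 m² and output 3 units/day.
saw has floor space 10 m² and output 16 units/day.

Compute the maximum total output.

Take welder and saw: floor space 9 + 10 = 19 ≤ 23, output 8 + 16 = 24.
No other feasible combination does better.

24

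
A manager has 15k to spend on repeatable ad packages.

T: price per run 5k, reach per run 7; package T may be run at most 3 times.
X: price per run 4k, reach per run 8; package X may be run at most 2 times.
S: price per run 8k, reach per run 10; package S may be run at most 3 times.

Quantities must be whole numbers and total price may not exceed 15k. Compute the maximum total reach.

X has the best ratio (8/4); taking only X gives at most 2×8 = 16 (stopped by the supply cap of 2).
Mixing does better — 1×T and 2×X: price 13 ≤ 15, reach 1·7 + 2·8 = 23.

23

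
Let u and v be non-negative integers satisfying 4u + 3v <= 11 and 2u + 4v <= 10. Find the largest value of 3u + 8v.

19

The continuous relaxation peaks at (0, 2.5) with value 20.00; rounding to a feasible lattice point costs some objective.
(u,v)=(1,2): 4·1+3·2=10≤11, 2·1+4·2=10≤10, objective 19.
(u,v)=(0,2): 4·0+3·2=6≤11, 2·0+4·2=8≤10, objective 16.
(u,v)=(2,1): 4·2+3·1=11≤11, 2·2+4·1=8≤10, objective 14.
No feasible integer point exceeds 19.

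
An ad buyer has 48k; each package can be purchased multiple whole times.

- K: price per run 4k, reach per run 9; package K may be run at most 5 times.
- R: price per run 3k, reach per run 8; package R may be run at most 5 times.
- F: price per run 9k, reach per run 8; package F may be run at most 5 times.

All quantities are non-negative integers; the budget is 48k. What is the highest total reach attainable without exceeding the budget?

This is a bounded integer knapsack.
R has the best ratio (8/3); taking only R gives at most 5×8 = 40 (stopped by the supply cap of 5).
Mixing does better — 5×K, 5×R, and 1×F: price 44 ≤ 48, reach 5·9 + 5·8 + 1·8 = 93.

93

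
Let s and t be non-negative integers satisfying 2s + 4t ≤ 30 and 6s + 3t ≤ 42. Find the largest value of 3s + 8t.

59

Relaxing integrality, the LP optimum is 60.00 at (s,t) = (0, 7.5), which is not an integer point.
(s,t)=(1,7): 2·1+4·7=30≤30, 6·1+3·7=27≤42, objective 59.
(s,t)=(0,7): 2·0+4·7=28≤30, 6·0+3·7=21≤42, objective 56.
(s,t)=(2,6): 2·2+4·6=28≤30, 6·2+3·6=30≤42, objective 54.
The best lattice point is (1,7), giving 59.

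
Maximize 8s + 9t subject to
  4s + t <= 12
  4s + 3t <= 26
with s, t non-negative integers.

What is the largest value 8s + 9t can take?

(s,t)=(0,8) is feasible, giving 72.
(s,t)=(1,7) is feasible, giving 71.
(s,t)=(0,7) is feasible, giving 63.
Maximum is 72 at (s,t)=(0,8).

72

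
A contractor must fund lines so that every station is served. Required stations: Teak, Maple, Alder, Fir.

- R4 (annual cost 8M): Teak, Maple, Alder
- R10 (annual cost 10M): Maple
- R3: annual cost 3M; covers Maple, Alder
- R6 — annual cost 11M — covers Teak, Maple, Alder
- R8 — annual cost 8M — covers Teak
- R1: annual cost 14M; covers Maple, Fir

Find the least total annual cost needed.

The greedy cost-per-new-station heuristic would pick R3, R4, and R1 for 25, but a cheaper cover exists.
Choose R4 and R1: together they cover Teak, Maple, Alder, Fir — every station.
Total annual cost: 8 + 14 = 22.
No cover costs less than 22.

22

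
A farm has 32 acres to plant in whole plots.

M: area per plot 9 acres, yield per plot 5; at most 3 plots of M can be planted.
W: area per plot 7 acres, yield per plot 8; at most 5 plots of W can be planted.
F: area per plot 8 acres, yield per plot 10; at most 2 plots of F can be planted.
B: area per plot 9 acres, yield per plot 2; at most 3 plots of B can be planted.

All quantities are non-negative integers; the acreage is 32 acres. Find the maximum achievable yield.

36

This is a bounded integer knapsack.
F has the best ratio (10/8); taking only F gives at most 2×10 = 20 (stopped by the supply cap of 2).
Mixing does better — 2×W and 2×F: area 30 ≤ 32, yield 2·8 + 2·10 = 36.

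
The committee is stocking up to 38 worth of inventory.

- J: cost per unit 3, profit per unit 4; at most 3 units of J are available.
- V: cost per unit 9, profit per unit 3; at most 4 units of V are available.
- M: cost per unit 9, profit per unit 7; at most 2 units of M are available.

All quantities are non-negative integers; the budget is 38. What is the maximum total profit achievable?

29

J has the best ratio (4/3); taking only J gives at most 3×4 = 12 (stopped by the supply cap of 3).
Mixing does better — 3×J, 1×V, and 2×M: cost 36 ≤ 38, profit 3·4 + 1·3 + 2·7 = 29.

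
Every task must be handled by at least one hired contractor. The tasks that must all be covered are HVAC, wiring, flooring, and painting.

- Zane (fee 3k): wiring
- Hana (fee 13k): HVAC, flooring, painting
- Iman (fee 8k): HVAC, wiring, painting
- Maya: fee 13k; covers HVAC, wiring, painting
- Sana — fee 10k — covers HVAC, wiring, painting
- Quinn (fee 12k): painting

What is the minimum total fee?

The greedy cost-per-new-task heuristic would pick Iman and Hana for 21, but a cheaper cover exists.
Choose Zane and Hana: together they cover HVAC, wiring, flooring, painting — every task.
Total fee: 3 + 13 = 16.
No cover costs less than 16.

16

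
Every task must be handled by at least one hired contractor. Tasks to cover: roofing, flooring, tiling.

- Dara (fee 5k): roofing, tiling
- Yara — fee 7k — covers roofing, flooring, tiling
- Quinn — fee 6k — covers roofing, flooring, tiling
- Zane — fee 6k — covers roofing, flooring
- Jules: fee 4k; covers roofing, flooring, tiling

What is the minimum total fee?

4

Jules alone covers roofing, flooring, tiling — every task.
Total fee: 4.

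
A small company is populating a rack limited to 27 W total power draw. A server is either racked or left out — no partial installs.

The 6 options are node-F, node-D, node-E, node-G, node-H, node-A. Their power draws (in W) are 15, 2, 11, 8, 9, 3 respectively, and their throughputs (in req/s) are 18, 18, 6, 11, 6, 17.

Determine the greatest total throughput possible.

Allowing fractional choices, the relaxed optimum would be about 62.8, but servers are indivisible.
node-D + node-G + node-H + node-A: power draw 2 + 8 + 9 + 3 = 22 ≤ 27, throughput 18 + 11 + 6 + 17 = 52.
node-D + node-E + node-G + node-A: power draw 2 + 11 + 8 + 3 = 24 ≤ 27, throughput 18 + 6 + 11 + 17 = 52.
node-F + node-D + node-A: power draw 15 + 2 + 3 = 20 ≤ 27, throughput 18 + 18 + 17 = 53.
Best is node-F, node-D, and node-A with total throughput 53.

53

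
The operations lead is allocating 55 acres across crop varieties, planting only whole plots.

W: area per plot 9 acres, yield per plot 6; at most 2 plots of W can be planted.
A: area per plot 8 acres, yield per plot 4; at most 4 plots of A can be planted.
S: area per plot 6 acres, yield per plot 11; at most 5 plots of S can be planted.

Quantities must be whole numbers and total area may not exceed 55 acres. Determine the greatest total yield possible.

69

This is a bounded integer knapsack.
3×A and 5×S: area 54 ≤ 55, yield 3·4 + 5·11 = 67.
1×W, 2×A, and 5×S: area 55 ≤ 55, yield 1·6 + 2·4 + 5·11 = 69.
Best is 69.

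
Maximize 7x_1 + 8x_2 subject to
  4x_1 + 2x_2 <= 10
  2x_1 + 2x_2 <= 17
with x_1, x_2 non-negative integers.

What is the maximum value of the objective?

(x_1,x_2)=(0,5): 4·0+2·5=10≤10, 2·0+2·5=10≤17, objective 40.
(x_1,x_2)=(0,4): 4·0+2·4=8≤10, 2·0+2·4=8≤17, objective 32.
The best lattice point is (0,5), giving 40.

40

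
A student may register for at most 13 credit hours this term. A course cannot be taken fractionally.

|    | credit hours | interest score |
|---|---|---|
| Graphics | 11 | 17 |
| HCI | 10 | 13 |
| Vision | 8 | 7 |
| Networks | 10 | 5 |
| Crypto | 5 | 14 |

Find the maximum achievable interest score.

21

Vision + Crypto: credit hours 8 + 5 = 13 ≤ 13, interest score 7 + 14 = 21.
Graphics: credit hours 11 ≤ 13, interest score 17.
Best is Vision and Crypto with total interest score 21.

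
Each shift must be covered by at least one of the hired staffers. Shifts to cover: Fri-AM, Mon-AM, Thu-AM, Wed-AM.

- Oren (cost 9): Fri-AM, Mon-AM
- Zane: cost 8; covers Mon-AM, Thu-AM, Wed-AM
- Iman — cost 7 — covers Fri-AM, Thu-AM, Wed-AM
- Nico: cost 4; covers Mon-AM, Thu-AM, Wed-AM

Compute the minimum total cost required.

11

Choose Iman and Nico: together they cover Fri-AM, Mon-AM, Thu-AM, Wed-AM — every shift.
Total cost: 7 + 4 = 11.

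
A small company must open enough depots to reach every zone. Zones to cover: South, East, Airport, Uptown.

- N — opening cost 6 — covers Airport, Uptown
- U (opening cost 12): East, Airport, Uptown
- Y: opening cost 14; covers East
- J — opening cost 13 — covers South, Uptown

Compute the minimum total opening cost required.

25

This is a weighted set-cover instance.
Choose U and J: together they cover South, East, Airport, Uptown — every zone.
Total opening cost: 12 + 13 = 25.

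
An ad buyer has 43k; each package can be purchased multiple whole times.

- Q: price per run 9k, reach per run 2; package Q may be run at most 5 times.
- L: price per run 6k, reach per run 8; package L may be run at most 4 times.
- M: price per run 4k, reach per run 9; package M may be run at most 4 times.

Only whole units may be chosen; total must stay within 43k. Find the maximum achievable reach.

Take 4×L and 4×M: price 40 ≤ 43, reach 4·8 + 4·9 = 68.
M has the best ratio (9/4) and is taken to its limit of 4; remaining capacity is filled optimally with the others.

68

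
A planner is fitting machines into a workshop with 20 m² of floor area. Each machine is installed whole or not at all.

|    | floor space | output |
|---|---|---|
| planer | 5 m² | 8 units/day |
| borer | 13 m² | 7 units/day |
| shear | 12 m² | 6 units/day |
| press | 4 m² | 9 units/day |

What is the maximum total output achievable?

Treat it as a binary knapsack problem.
Allowing fractional choices, the relaxed optimum would be about 22.9, but machines are indivisible.
planer + press: floor space 5 + 4 = 9 ≤ 20, output 8 + 9 = 17.
borer + press: floor space 13 + 4 = 17 ≤ 20, output 7 + 9 = 16.
shear + press: floor space 12 + 4 = 16 ≤ 20, output 6 + 9 = 15.
Best is planer and press with total output 17.

17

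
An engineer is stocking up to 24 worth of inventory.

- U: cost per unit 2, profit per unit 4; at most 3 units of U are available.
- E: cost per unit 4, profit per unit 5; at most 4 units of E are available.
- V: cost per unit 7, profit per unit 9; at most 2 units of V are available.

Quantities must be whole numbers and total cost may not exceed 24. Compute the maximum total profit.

35

This is a bounded integer knapsack.
Take 3×U, 1×E, and 2×V: cost 24 ≤ 24, profit 3·4 + 1·5 + 2·9 = 35.
U has the best ratio (4/2) and is taken to its limit of 3; remaining capacity is filled optimally with the others.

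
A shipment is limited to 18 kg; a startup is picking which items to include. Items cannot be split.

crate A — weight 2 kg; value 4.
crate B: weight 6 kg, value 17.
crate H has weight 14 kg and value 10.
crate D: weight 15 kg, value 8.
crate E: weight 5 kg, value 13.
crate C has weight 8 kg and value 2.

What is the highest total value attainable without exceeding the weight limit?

crate B + crate E: weight 6 + 5 = 11 ≤ 18, value 17 + 13 = 30.
crate A + crate B + crate C: weight 2 + 6 + 8 = 16 ≤ 18, value 4 + 17 + 2 = 23.
crate A + crate B + crate E: weight 2 + 6 + 5 = 13 ≤ 18, value 4 + 17 + 13 = 34.
Best is crate A, crate B, and crate E with total value 34.

34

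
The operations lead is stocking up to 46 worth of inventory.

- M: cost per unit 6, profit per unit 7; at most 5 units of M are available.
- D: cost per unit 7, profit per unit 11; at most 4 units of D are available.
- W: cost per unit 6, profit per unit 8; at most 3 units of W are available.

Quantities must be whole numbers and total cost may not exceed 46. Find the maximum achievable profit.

68

D has the best ratio (11/7); taking only D gives at most 4×11 = 44 (stopped by the supply cap of 4).
Mixing does better — 4×D and 3×W: cost 46 ≤ 46, profit 4·11 + 3·8 = 68.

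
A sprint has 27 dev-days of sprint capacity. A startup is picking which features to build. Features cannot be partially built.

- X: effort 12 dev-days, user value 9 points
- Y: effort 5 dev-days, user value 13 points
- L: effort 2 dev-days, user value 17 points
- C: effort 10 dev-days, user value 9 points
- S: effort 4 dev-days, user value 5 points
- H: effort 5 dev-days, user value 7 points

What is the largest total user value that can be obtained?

51

Y + L + C + H: effort 5 + 2 + 10 + 5 = 22 ≤ 27, user value 13 + 17 + 9 + 7 = 46.
Y + L + C + S + H: effort 5 + 2 + 10 + 4 + 5 = 26 ≤ 27, user value 13 + 17 + 9 + 5 + 7 = 51.
X + Y + L + H: effort 12 + 5 + 2 + 5 = 24 ≤ 27, user value 9 + 13 + 17 + 7 = 46.
Best is Y, L, C, S, and H with total user value 51.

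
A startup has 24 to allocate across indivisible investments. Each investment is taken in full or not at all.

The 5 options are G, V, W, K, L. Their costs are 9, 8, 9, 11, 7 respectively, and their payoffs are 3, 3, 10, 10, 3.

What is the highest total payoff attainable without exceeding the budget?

Take W and K: cost 9 + 11 = 20 ≤ 24, payoff 10 + 10 = 20.
No other feasible combination does better.

20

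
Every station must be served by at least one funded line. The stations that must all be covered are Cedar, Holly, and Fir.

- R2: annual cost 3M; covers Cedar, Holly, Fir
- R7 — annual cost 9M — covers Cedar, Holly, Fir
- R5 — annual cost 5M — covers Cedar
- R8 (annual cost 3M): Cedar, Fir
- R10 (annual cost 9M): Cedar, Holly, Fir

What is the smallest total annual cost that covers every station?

3

This is an integer covering problem.
R2 alone covers Cedar, Holly, Fir — every station.
Total annual cost: 3.
No cover costs less than 3.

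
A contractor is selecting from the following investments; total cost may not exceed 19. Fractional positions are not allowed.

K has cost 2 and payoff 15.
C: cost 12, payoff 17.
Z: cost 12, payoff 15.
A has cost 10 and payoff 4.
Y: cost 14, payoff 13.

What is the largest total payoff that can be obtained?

32

Allowing fractional choices, the relaxed optimum would be about 38.2, but investments are indivisible.
K + Z: cost 2 + 12 = 14 ≤ 19, payoff 15 + 15 = 30.
K + C: cost 2 + 12 = 14 ≤ 19, payoff 15 + 17 = 32.
K + Y: cost 2 + 14 = 16 ≤ 19, payoff 15 + 13 = 28.
Best is K and C with total payoff 32.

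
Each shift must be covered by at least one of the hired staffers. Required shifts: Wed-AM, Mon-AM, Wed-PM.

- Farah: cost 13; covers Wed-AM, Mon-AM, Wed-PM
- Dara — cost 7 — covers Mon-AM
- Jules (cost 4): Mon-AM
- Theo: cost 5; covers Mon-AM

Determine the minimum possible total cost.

This is an integer covering problem.
The greedy cost-per-new-shift heuristic would pick Jules and Farah for 17, but a cheaper cover exists.
Farah alone covers Wed-AM, Mon-AM, Wed-PM — every shift.
Total cost: 13.
No cover costs less than 13.

13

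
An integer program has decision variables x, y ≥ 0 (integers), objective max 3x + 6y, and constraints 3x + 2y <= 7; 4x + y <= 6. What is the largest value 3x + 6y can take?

The continuous relaxation peaks at (0, 3.5) with value 21.00; rounding to a feasible lattice point costs some objective.
(x,y)=(0,3): 3·0+2·3=6≤7, 4·0+1·3=3≤6, objective 18.
(x,y)=(1,2): 3·1+2·2=7≤7, 4·1+1·2=6≤6, objective 15.
(x,y)=(0,2): 3·0+2·2=4≤7, 4·0+1·2=2≤6, objective 12.
Maximum is 18 at (x,y)=(0,3).

18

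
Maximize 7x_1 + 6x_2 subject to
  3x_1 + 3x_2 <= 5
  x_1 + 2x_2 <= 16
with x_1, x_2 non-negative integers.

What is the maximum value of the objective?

The continuous relaxation peaks at (1.67, 0) with value 11.67; rounding to a feasible lattice point costs some objective.
(x_1,x_2)=(1,0): 3·1+3·0=3≤5, 1·1+2·0=1≤16, objective 7.
(x_1,x_2)=(0,1): 3·0+3·1=3≤5, 1·0+2·1=2≤16, objective 6.
No feasible integer point exceeds 7.

7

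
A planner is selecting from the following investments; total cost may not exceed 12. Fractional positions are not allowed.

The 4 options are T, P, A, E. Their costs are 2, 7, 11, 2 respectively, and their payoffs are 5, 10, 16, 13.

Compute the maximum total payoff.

28

This is an integer program with binary decision variables.
Allowing fractional choices, the relaxed optimum would be about 29.6, but investments are indivisible.
T + E: cost 2 + 2 = 4 ≤ 12, payoff 5 + 13 = 18.
P + E: cost 7 + 2 = 9 ≤ 12, payoff 10 + 13 = 23.
T + P + E: cost 2 + 7 + 2 = 11 ≤ 12, payoff 5 + 10 + 13 = 28.
Best is T, P, and E with total payoff 28.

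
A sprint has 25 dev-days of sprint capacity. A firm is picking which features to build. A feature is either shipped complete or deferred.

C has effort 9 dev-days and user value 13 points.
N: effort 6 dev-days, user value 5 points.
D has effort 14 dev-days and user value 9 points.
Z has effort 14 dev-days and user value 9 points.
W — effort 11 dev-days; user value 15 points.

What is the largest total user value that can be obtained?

28

Allowing fractional choices, the relaxed optimum would be about 32.2, but features are indivisible.
C + W: effort 9 + 11 = 20 ≤ 25, user value 13 + 15 = 28.
Z + W: effort 14 + 11 = 25 ≤ 25, user value 9 + 15 = 24.
D + W: effort 14 + 11 = 25 ≤ 25, user value 9 + 15 = 24.
Best is C and W with total user value 28.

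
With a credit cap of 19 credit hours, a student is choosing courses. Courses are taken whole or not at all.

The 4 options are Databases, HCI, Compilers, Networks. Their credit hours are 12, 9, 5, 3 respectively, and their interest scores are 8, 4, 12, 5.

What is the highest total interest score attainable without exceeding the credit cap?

21

Treat it as a binary knapsack problem.
Compilers + Networks: credit hours 5 + 3 = 8 ≤ 19, interest score 12 + 5 = 17.
HCI + Compilers + Networks: credit hours 9 + 5 + 3 = 17 ≤ 19, interest score 4 + 12 + 5 = 21.
Databases + Compilers: credit hours 12 + 5 = 17 ≤ 19, interest score 8 + 12 = 20.
Best is HCI, Compilers, and Networks with total interest score 21.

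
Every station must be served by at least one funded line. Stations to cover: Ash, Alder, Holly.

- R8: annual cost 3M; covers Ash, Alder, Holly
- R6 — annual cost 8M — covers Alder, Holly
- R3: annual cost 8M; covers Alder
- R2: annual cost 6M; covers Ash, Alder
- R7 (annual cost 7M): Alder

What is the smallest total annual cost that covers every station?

3

R8 alone covers Ash, Alder, Holly — every station.
Total annual cost: 3.
No cover costs less than 3.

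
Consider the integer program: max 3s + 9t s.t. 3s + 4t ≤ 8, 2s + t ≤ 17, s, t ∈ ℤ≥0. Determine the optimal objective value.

(s,t)=(0,2) is feasible, giving 18.
(s,t)=(1,1) is feasible, giving 12.
(s,t)=(0,1) is feasible, giving 9.
No feasible integer point exceeds 18.

18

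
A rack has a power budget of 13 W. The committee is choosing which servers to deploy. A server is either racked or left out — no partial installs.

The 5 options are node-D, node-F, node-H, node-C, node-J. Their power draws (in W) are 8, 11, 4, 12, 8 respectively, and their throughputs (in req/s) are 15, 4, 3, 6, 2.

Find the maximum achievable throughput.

18

Allowing fractional choices, the relaxed optimum would be about 18.5, but servers are indivisible.
node-D + node-H: power draw 8 + 4 = 12 ≤ 13, throughput 15 + 3 = 18.
node-D: power draw 8 ≤ 13, throughput 15.
node-C: power draw 12 ≤ 13, throughput 6.
Best is node-D and node-H with total throughput 18.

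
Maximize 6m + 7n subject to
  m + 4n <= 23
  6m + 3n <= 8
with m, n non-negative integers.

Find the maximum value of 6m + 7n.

14

Relaxing integrality, the LP optimum is 18.67 at (m,n) = (0, 2.67), which is not an integer point.
(m,n)=(0,2): 1·0+4·2=8≤23, 6·0+3·2=6≤8, objective 14.
(m,n)=(0,1): 1·0+4·1=4≤23, 6·0+3·1=3≤8, objective 7.
No feasible integer point exceeds 14.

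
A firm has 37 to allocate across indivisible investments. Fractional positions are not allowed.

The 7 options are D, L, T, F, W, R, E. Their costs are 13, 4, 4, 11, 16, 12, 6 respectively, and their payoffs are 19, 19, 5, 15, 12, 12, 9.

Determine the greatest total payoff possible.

Allowing fractional choices, the relaxed optimum would be about 65.8, but investments are indivisible.
L + T + F + R + E: cost 4 + 4 + 11 + 12 + 6 = 37 ≤ 37, payoff 19 + 5 + 15 + 12 + 9 = 60.
D + L + F + E: cost 13 + 4 + 11 + 6 = 34 ≤ 37, payoff 19 + 19 + 15 + 9 = 62.
Best is D, L, F, and E with total payoff 62.

62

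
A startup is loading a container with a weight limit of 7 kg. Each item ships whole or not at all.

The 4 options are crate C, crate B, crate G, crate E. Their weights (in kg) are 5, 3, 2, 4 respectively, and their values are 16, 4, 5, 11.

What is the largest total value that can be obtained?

21

crate C: weight 5 ≤ 7, value 16.
crate G + crate E: weight 2 + 4 = 6 ≤ 7, value 5 + 11 = 16.
crate C + crate G: weight 5 + 2 = 7 ≤ 7, value 16 + 5 = 21.
Best is crate C and crate G with total value 21.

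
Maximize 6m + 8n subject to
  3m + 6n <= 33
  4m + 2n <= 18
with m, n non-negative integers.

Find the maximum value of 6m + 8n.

The continuous relaxation peaks at (2.33, 4.33) with value 48.67; rounding to a feasible lattice point costs some objective.
(m,n)=(1,5): 3·1+6·5=33≤33, 4·1+2·5=14≤18, objective 46.
(m,n)=(2,4): 3·2+6·4=30≤33, 4·2+2·4=16≤18, objective 44.
(m,n)=(3,3): 3·3+6·3=27≤33, 4·3+2·3=18≤18, objective 42.
No feasible integer point exceeds 46.

46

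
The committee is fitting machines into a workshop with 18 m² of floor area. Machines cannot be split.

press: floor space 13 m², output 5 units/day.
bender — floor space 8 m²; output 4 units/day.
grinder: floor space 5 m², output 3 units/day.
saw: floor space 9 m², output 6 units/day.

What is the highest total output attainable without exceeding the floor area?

Treat it as a binary knapsack problem.
Take bender and saw: floor space 8 + 9 = 17 ≤ 18, output 4 + 6 = 10.
No other feasible combination does better.

10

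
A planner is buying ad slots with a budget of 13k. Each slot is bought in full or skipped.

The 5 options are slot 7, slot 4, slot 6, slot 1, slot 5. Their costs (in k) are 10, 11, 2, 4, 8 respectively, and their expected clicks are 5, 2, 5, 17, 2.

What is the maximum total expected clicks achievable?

22

Allowing fractional choices, the relaxed optimum would be about 25.5, but ad slots are indivisible.
slot 1: cost 4 ≤ 13, expected clicks 17.
slot 1 + slot 5: cost 4 + 8 = 12 ≤ 13, expected clicks 17 + 2 = 19.
slot 6 + slot 1: cost 2 + 4 = 6 ≤ 13, expected clicks 5 + 17 = 22.
Best is slot 6 and slot 1 with total expected clicks 22.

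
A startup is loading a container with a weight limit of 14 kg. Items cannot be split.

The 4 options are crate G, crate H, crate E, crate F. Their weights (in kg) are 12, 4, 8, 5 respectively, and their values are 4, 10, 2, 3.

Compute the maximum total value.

13

This is an integer program with binary decision variables.
Take crate H and crate F: weight 4 + 5 = 9 ≤ 14, value 10 + 3 = 13.
No other feasible combination does better.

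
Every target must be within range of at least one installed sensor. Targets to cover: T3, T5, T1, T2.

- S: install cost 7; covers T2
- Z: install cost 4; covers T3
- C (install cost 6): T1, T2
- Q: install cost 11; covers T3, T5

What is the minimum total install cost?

17

The greedy cost-per-new-target heuristic would pick C, Z, and Q for 21, but a cheaper cover exists.
Choose C and Q: together they cover T3, T5, T1, T2 — every target.
Total install cost: 6 + 11 = 17.
No cover costs less than 17.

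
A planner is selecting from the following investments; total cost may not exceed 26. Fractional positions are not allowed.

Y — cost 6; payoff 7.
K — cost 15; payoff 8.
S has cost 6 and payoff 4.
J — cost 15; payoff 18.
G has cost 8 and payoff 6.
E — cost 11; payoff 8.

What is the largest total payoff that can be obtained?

26

Allowing fractional choices, the relaxed optimum would be about 28.8, but investments are indivisible.
Y + J: cost 6 + 15 = 21 ≤ 26, payoff 7 + 18 = 25.
J + G: cost 15 + 8 = 23 ≤ 26, payoff 18 + 6 = 24.
J + E: cost 15 + 11 = 26 ≤ 26, payoff 18 + 8 = 26.
Best is J and E with total payoff 26.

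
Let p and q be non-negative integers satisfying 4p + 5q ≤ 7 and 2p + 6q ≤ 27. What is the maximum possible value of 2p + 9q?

(p,q)=(0,1): 4·0+5·1=5≤7, 2·0+6·1=6≤27, objective 9.
(p,q)=(1,0): 4·1+5·0=4≤7, 2·1+6·0=2≤27, objective 2.
(p,q)=(0,0): 4·0+5·0=0≤7, 2·0+6·0=0≤27, objective 0.
No feasible integer point exceeds 9.

9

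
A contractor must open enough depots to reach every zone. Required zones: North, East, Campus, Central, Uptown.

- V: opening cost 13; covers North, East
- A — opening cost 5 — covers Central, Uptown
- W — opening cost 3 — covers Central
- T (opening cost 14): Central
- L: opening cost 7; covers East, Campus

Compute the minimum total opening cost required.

25

This is an integer covering problem.
Choose V, A, and L: together they cover North, East, Campus, Central, Uptown — every zone.
Total opening cost: 13 + 5 + 7 = 25.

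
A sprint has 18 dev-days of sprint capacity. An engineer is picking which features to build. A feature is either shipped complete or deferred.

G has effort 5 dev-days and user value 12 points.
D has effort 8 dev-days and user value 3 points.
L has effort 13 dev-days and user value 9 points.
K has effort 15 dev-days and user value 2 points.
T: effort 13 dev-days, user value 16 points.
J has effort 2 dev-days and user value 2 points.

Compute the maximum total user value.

G + T: effort 5 + 13 = 18 ≤ 18, user value 12 + 16 = 28.
G + L: effort 5 + 13 = 18 ≤ 18, user value 12 + 9 = 21.
Best is G and T with total user value 28.

28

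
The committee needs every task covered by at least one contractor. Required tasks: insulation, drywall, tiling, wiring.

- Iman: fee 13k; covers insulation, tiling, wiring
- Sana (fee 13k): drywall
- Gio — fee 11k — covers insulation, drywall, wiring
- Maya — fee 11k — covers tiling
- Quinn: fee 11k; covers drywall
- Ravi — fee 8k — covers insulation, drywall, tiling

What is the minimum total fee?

Choose Gio and Ravi: together they cover insulation, drywall, tiling, wiring — every task.
Total fee: 11 + 8 = 19.
No cover costs less than 19.

19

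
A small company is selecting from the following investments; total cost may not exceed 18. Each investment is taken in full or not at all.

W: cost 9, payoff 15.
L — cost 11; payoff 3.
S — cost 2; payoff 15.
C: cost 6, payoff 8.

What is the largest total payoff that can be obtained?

Allowing fractional choices, the relaxed optimum would be about 38.3, but investments are indivisible.
W + S: cost 9 + 2 = 11 ≤ 18, payoff 15 + 15 = 30.
W + S + C: cost 9 + 2 + 6 = 17 ≤ 18, payoff 15 + 15 + 8 = 38.
Best is W, S, and C with total payoff 38.

38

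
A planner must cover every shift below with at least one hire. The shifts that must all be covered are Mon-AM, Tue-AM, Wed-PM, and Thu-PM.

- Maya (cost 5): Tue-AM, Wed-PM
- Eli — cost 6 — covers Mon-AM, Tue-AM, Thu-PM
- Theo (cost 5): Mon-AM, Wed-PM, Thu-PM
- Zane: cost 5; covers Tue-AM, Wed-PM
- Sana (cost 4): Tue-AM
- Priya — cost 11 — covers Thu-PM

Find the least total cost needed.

9

Choose Theo and Sana: together they cover Mon-AM, Tue-AM, Wed-PM, Thu-PM — every shift.
Total cost: 5 + 4 = 9.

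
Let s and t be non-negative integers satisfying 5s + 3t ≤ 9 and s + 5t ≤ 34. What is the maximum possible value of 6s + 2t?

8

Relaxing integrality, the LP optimum is 10.80 at (s,t) = (1.8, 0), which is not an integer point.
(s,t)=(1,1): 5·1+3·1=8≤9, 1·1+5·1=6≤34, objective 8.
(s,t)=(1,0): 5·1+3·0=5≤9, 1·1+5·0=1≤34, objective 6.
(s,t)=(0,2): 5·0+3·2=6≤9, 1·0+5·2=10≤34, objective 4.
Maximum is 8 at (s,t)=(1,1).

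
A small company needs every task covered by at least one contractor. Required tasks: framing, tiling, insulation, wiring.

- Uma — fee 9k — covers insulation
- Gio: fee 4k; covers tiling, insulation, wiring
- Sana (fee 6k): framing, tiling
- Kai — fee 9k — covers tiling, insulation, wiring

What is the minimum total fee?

This is a weighted set-cover instance.
Choose Gio and Sana: together they cover framing, tiling, insulation, wiring — every task.
Total fee: 4 + 6 = 10.
No cover costs less than 10.

10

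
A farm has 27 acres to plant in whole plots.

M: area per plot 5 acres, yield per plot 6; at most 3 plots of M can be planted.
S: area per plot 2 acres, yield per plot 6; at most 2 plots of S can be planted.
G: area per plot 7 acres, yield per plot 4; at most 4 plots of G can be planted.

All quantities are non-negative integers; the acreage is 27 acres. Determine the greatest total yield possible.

This is a bounded integer knapsack.
S has the best ratio (6/2); taking only S gives at most 2×6 = 12 (stopped by the supply cap of 2).
Mixing does better — 3×M, 2×S, and 1×G: area 26 ≤ 27, yield 3·6 + 2·6 + 1·4 = 34.

34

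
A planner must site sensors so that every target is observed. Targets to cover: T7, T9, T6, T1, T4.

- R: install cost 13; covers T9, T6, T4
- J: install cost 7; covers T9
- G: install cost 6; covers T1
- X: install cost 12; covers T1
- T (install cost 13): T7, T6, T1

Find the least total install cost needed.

The greedy cost-per-new-target heuristic would pick R, G, and T for 32, but a cheaper cover exists.
Choose R and T: together they cover T7, T9, T6, T1, T4 — every target.
Total install cost: 13 + 13 = 26.
No cover costs less than 26.

26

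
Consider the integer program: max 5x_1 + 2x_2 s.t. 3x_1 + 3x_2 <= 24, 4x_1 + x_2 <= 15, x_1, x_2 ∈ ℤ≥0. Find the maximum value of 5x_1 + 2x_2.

The continuous relaxation peaks at (2.33, 5.67) with value 23.00; rounding to a feasible lattice point costs some objective.
(x_1,x_2)=(2,6): 3·2+3·6=24≤24, 4·2+1·6=14≤15, objective 22.
(x_1,x_2)=(2,5): 3·2+3·5=21≤24, 4·2+1·5=13≤15, objective 20.
(x_1,x_2)=(1,7): 3·1+3·7=24≤24, 4·1+1·7=11≤15, objective 19.
No feasible integer point exceeds 22.

22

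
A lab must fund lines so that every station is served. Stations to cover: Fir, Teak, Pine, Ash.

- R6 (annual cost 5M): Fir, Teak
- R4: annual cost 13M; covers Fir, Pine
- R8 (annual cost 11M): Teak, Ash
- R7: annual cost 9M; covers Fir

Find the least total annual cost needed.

24

The greedy cost-per-new-station heuristic would pick R6, R8, and R4 for 29, but a cheaper cover exists.
Choose R4 and R8: together they cover Fir, Teak, Pine, Ash — every station.
Total annual cost: 13 + 11 = 24.
No cover costs less than 24.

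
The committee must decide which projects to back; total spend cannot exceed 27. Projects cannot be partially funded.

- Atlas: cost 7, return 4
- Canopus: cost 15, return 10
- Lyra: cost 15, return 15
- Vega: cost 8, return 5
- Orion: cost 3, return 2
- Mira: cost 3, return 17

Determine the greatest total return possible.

Lyra + Orion + Mira: cost 15 + 3 + 3 = 21 ≤ 27, return 15 + 2 + 17 = 34.
Lyra + Vega + Mira: cost 15 + 8 + 3 = 26 ≤ 27, return 15 + 5 + 17 = 37.
Atlas + Lyra + Mira: cost 7 + 15 + 3 = 25 ≤ 27, return 4 + 15 + 17 = 36.
Best is Lyra, Vega, and Mira with total return 37.

37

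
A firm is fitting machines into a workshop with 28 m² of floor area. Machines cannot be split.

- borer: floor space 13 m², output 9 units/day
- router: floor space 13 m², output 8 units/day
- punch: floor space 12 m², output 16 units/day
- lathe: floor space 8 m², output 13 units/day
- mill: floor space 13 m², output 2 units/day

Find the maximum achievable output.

29

This is an integer program with binary decision variables.
Allowing fractional choices, the relaxed optimum would be about 34.5, but machines are indivisible.
borer + punch: floor space 13 + 12 = 25 ≤ 28, output 9 + 16 = 25.
punch + lathe: floor space 12 + 8 = 20 ≤ 28, output 16 + 13 = 29.
router + punch: floor space 13 + 12 = 25 ≤ 28, output 8 + 16 = 24.
Best is punch and lathe with total output 29.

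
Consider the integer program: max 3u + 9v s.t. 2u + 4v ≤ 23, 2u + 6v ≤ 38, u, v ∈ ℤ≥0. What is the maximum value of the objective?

48

(u,v)=(1,5): 2·1+4·5=22≤23, 2·1+6·5=32≤38, objective 48.
(u,v)=(0,5): 2·0+4·5=20≤23, 2·0+6·5=30≤38, objective 45.
The best lattice point is (1,5), giving 48.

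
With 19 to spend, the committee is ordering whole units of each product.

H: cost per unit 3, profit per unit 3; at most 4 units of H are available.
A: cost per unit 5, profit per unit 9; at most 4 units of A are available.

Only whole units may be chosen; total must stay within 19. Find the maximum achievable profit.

This is a bounded integer knapsack.
Take 1×H and 3×A: cost 18 ≤ 19, profit 1·3 + 3·9 = 30.
No other integer combination yields more.

30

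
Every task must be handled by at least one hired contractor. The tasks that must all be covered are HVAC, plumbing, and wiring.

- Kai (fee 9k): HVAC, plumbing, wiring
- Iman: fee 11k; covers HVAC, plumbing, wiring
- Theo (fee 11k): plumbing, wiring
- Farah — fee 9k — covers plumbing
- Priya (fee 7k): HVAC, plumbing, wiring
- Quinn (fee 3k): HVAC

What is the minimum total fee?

Priya alone covers HVAC, plumbing, wiring — every task.
Total fee: 7.

7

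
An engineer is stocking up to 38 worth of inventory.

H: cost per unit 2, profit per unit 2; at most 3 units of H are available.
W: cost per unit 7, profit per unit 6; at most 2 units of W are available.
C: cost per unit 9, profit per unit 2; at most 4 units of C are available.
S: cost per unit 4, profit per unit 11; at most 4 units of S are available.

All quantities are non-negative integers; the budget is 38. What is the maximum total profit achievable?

62

Take 3×H, 2×W, and 4×S: cost 36 ≤ 38, profit 3·2 + 2·6 + 4·11 = 62.
S has the best ratio (11/4) and is taken to its limit of 4; remaining capacity is filled optimally with the others.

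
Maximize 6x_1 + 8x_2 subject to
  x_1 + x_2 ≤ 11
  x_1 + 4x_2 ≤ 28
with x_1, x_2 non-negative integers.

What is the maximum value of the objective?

The continuous relaxation peaks at (5.33, 5.67) with value 77.33; rounding to a feasible lattice point costs some objective.
(x_1,x_2)=(6,5): 1·6+1·5=11≤11, 1·6+4·5=26≤28, objective 76.
(x_1,x_2)=(7,4): 1·7+1·4=11≤11, 1·7+4·4=23≤28, objective 74.
(x_1,x_2)=(4,6): 1·4+1·6=10≤11, 1·4+4·6=28≤28, objective 72.
Maximum is 76 at (x_1,x_2)=(6,5).

76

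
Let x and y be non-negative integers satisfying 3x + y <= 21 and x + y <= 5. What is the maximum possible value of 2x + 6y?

(x,y)=(0,5): 3·0+1·5=5≤21, 1·0+1·5=5≤5, objective 30.
(x,y)=(1,4): 3·1+1·4=7≤21, 1·1+1·4=5≤5, objective 26.
(x,y)=(0,4): 3·0+1·4=4≤21, 1·0+1·4=4≤5, objective 24.
No feasible integer point exceeds 30.

30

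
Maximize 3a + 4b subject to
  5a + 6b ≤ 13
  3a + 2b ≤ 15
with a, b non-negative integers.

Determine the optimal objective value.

The continuous relaxation peaks at (0, 2.17) with value 8.67; rounding to a feasible lattice point costs some objective.
(a,b)=(0,2): 5·0+6·2=12≤13, 3·0+2·2=4≤15, objective 8.
(a,b)=(1,1): 5·1+6·1=11≤13, 3·1+2·1=5≤15, objective 7.
(a,b)=(0,1): 5·0+6·1=6≤13, 3·0+2·1=2≤15, objective 4.
The best lattice point is (0,2), giving 8.

8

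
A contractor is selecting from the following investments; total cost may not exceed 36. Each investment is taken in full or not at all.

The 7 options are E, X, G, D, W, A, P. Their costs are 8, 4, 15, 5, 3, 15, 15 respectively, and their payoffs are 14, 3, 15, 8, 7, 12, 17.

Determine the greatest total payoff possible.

49

Treat it as a binary knapsack problem.
Allowing fractional choices, the relaxed optimum would be about 51.0, but investments are indivisible.
E + X + G + D + W: cost 8 + 4 + 15 + 5 + 3 = 35 ≤ 36, payoff 14 + 3 + 15 + 8 + 7 = 47.
E + X + D + W + P: cost 8 + 4 + 5 + 3 + 15 = 35 ≤ 36, payoff 14 + 3 + 8 + 7 + 17 = 49.
Best is E, X, D, W, and P with total payoff 49.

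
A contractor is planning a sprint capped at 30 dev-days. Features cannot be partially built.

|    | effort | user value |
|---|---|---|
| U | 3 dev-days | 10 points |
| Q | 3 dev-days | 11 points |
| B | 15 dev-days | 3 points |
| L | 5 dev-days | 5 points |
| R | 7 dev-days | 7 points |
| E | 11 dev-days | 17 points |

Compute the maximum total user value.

Treat it as a binary knapsack problem.
Allowing fractional choices, the relaxed optimum would be about 50.2, but features are indivisible.
U + Q + L + R + E: effort 3 + 3 + 5 + 7 + 11 = 29 ≤ 30, user value 10 + 11 + 5 + 7 + 17 = 50.
U + Q + R + E: effort 3 + 3 + 7 + 11 = 24 ≤ 30, user value 10 + 11 + 7 + 17 = 45.
Best is U, Q, L, R, and E with total user value 50.

50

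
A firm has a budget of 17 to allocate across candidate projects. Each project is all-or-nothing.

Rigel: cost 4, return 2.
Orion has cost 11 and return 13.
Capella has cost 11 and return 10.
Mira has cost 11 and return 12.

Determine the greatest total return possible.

15

Take Rigel and Orion: cost 4 + 11 = 15 ≤ 17, return 2 + 13 = 15.
No other feasible combination does better.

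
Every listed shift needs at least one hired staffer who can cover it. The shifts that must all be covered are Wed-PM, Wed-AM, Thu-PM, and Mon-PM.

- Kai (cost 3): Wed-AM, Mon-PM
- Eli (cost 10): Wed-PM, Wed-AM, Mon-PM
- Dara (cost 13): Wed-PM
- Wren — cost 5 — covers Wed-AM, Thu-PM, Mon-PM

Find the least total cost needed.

The greedy cost-per-new-shift heuristic would pick Kai, Wren, and Eli for 18, but a cheaper cover exists.
Choose Eli and Wren: together they cover Wed-PM, Wed-AM, Thu-PM, Mon-PM — every shift.
Total cost: 10 + 5 = 15.
No cover costs less than 15.

15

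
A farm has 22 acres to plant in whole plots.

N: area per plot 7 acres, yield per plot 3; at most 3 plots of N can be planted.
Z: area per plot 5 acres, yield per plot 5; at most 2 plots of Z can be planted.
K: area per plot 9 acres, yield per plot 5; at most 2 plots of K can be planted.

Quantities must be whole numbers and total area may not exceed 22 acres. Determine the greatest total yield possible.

This is a bounded integer knapsack.
Take 2×Z and 1×K: area 19 ≤ 22, yield 2·5 + 1·5 = 15.
Z has the best ratio (5/5) and is taken to its limit of 2; remaining capacity is filled optimally with the others.

15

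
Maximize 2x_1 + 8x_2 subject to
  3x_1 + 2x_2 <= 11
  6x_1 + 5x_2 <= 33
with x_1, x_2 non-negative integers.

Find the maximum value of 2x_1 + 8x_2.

40

Relaxing integrality, the LP optimum is 44.00 at (x_1,x_2) = (0, 5.5), which is not an integer point.
(x_1,x_2)=(0,5): 3·0+2·5=10≤11, 6·0+5·5=25≤33, objective 40.
(x_1,x_2)=(1,4): 3·1+2·4=11≤11, 6·1+5·4=26≤33, objective 34.
(x_1,x_2)=(0,4): 3·0+2·4=8≤11, 6·0+5·4=20≤33, objective 32.
Maximum is 40 at (x_1,x_2)=(0,5).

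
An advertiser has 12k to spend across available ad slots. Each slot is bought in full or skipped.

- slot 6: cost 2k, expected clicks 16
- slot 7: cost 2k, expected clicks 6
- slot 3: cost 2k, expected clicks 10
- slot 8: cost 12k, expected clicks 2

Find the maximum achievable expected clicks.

Allowing fractional choices, the relaxed optimum would be about 33.0, but ad slots are indivisible.
slot 6 + slot 3: cost 2 + 2 = 4 ≤ 12, expected clicks 16 + 10 = 26.
slot 6 + slot 7 + slot 3: cost 2 + 2 + 2 = 6 ≤ 12, expected clicks 16 + 6 + 10 = 32.
Best is slot 6, slot 7, and slot 3 with total expected clicks 32.

32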